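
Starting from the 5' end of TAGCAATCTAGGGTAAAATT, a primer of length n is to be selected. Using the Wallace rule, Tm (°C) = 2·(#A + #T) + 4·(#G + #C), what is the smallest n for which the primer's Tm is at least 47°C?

First 17 bases: TAGCAATCTAGGGTAAA → Tm = 46°C (< 47°C)
First 18 bases: TAGCAATCTAGGGTAAAA → Tm = 48°C (≥ 47°C)
Each additional base adds 2°C (A/T) or 4°C (G/C), so Tm is non-decreasing in n; n = 18 is the first length to reach 47°C.

n = 18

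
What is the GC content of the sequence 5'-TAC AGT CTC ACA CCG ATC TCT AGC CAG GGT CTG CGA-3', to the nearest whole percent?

56%

Scanning the sequence gives T=8, A=8, C=12, G=8.
G+C = 8 + 12 = 20 out of 36 bases
%GC = 20/36 × 100 = 55.56% ≈ 56%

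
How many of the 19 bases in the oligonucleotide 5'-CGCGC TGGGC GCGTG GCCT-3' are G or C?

16

Counting bases: A=0, T=3, C=7, G=9
G+C = 9 + 7 = 16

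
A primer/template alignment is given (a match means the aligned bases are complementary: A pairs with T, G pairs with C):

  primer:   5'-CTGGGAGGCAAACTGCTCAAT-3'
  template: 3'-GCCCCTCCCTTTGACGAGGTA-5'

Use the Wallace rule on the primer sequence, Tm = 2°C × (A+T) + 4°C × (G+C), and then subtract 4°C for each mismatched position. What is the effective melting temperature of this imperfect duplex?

52°C

Primer base counts: A=6, T=4, G=6, C=5 → A+T=10, G+C=11
Perfect-match Tm = 2(10) + 4(11) = 20 + 44 = 64°C
Mismatches (positions where the bases are not complementary): 3 (at positions 2, 9, 19)
Effective Tm = 64 − 3×4 = 64 − 12 = 52°C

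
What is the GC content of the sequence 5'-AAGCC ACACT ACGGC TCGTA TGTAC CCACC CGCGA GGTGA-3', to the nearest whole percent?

Counting bases: C=14, A=10, G=10, T=6
G+C = 10 + 14 = 24 out of 40 bases
%GC = 24/40 × 100 = 60% ≈ 60%

60%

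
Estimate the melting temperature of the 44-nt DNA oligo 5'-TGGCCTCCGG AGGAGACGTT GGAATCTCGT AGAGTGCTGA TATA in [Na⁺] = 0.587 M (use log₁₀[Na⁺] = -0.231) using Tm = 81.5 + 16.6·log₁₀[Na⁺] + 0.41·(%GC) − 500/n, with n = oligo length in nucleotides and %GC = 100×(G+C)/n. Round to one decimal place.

Length n = 44. T=11, C=8, G=15, A=10
G+C = 23, so %GC = 23/44 × 100 = 52.273%
Salt term: 16.6 × (-0.231) = -3.835
GC term: 0.41 × 52.273 = 21.432; length term: −500/44 = −11.364
Tm = 81.5 + (-3.835) + 21.432 − 11.364 = 87.733 → 87.7°C

87.7°C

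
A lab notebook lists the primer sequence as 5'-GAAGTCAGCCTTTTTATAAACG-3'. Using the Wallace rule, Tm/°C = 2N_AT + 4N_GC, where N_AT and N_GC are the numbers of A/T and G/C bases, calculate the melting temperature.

Base counts: A=7, C=4, T=7, G=4
A+T = 14, G+C = 8
Tm = 2(14) + 4(8) = 28 + 32 = 60°C

60°C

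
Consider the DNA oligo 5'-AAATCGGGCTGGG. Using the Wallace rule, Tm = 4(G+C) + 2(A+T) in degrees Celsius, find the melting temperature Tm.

42°C

Counting bases: A=3, G=6, T=2, C=2
So N_AT = 5 and N_GC = 8.
Tm = 2(5) + 4(8) = 10 + 32 = 42°C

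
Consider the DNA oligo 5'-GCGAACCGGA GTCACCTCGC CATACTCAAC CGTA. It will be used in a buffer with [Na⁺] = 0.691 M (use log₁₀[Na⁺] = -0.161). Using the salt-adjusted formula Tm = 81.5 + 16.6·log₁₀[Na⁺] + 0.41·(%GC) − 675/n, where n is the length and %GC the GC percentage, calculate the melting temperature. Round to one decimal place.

83.1°C

Length n = 34. Counting bases: A=9, T=5, G=7, C=13
G+C = 20, so %GC = 20/34 × 100 = 58.824%
Salt term: 16.6 × (-0.161) = -2.673
GC term: 0.41 × 58.824 = 24.118; length term: −675/34 = −19.853
Tm = 81.5 + (-2.673) + 24.118 − 19.853 = 83.092 → 83.1°C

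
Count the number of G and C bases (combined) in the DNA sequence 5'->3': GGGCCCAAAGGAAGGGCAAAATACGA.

14

Counting bases: A=11, G=9, T=1, C=5
G+C = 9 + 5 = 14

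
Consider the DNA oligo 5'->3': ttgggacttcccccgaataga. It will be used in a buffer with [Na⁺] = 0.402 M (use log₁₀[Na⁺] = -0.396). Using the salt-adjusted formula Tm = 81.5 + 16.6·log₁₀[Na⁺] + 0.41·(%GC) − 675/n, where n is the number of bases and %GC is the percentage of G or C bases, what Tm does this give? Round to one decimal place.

Length n = 21. Scanning the sequence gives G=5, T=5, A=5, C=6.
G+C = 11, so %GC = 11/21 × 100 = 52.381%
Salt term: 16.6 × (-0.396) = -6.574
GC term: 0.41 × 52.381 = 21.476; length term: −675/21 = −32.143
Tm = 81.5 + (-6.574) + 21.476 − 32.143 = 64.259 → 64.3°C

64.3°C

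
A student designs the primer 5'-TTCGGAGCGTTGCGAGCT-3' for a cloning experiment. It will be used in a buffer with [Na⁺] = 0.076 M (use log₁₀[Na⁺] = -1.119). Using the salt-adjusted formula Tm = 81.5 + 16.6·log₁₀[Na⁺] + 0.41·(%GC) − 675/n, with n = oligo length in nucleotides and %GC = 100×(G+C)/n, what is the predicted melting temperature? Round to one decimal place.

Length n = 18. C=4, G=7, A=2, T=5
G+C = 11, so %GC = 11/18 × 100 = 61.111%
Salt term: 16.6 × (-1.119) = -18.575
GC term: 0.41 × 61.111 = 25.056; length term: −675/18 = −37.5
Tm = 81.5 + (-18.575) + 25.056 − 37.5 = 50.481 → 50.5°C

50.5°C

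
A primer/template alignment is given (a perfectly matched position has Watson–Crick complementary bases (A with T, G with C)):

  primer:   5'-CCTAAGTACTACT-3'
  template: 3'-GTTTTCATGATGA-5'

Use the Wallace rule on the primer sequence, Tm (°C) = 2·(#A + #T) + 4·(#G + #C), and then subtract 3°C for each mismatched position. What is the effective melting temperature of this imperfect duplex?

Primer base counts: A=4, T=4, G=1, C=4 → A+T=8, G+C=5
Perfect-match Tm = 2(8) + 4(5) = 16 + 20 = 36°C
Mismatches (positions where the bases are not complementary): 2 (at positions 2, 3)
Effective Tm = 36 − 2×3 = 36 − 6 = 30°C

30°C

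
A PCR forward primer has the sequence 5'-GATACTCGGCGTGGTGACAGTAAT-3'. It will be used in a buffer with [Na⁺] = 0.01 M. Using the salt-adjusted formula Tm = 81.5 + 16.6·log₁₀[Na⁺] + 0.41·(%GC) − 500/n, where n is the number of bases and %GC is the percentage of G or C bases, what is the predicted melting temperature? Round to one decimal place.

Length n = 24. Base counts: C=4, G=8, A=6, T=6
G+C = 12, so %GC = 12/24 × 100 = 50%
Salt term: 16.6 × (-2) = -33.2
GC term: 0.41 × 50 = 20.5; length term: −500/24 = −20.833
Tm = 81.5 + (-33.2) + 20.5 − 20.833 = 47.967 → 48.0°C

48.0°C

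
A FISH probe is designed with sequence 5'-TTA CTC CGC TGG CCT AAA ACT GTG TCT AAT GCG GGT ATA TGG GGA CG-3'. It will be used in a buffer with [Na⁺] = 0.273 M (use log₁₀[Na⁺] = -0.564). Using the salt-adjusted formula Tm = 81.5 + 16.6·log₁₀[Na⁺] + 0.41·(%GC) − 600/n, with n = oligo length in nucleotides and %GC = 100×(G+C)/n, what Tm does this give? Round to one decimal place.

80.3°C

Length n = 47. C=10, G=14, T=13, A=10
G+C = 24, so %GC = 24/47 × 100 = 51.064%
Salt term: 16.6 × (-0.564) = -9.362
GC term: 0.41 × 51.064 = 20.936; length term: −600/47 = −12.766
Tm = 81.5 + (-9.362) + 20.936 − 12.766 = 80.308 → 80.3°C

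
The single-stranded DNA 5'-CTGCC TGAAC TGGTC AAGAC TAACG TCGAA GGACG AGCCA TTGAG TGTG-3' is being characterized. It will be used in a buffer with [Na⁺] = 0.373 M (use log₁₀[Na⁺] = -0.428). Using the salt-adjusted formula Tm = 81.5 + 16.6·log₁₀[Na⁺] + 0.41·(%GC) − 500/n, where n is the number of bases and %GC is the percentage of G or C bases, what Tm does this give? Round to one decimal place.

Length n = 49. Scanning the sequence gives T=10, G=15, C=11, A=13.
G+C = 26, so %GC = 26/49 × 100 = 53.061%
Salt term: 16.6 × (-0.428) = -7.105
GC term: 0.41 × 53.061 = 21.755; length term: −500/49 = −10.204
Tm = 81.5 + (-7.105) + 21.755 − 10.204 = 85.946 → 85.9°C

85.9°C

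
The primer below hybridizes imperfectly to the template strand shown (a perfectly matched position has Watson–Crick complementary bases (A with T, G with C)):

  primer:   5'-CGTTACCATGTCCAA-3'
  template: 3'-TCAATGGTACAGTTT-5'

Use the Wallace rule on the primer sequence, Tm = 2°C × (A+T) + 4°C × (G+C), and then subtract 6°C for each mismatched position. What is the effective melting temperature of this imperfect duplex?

Primer base counts: A=4, T=4, G=2, C=5 → A+T=8, G+C=7
Perfect-match Tm = 2(8) + 4(7) = 16 + 28 = 44°C
Mismatches (positions where the bases are not complementary): 2 (at positions 1, 13)
Effective Tm = 44 − 2×6 = 44 − 12 = 32°C

32°C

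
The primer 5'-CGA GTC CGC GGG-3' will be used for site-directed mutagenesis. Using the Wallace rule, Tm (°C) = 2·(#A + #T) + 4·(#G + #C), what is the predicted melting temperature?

Base counts: T=1, C=4, A=1, G=6
A+T = 2, G+C = 10
Tm = 4·10 + 2·2 = 40 + 4 = 44°C

44°C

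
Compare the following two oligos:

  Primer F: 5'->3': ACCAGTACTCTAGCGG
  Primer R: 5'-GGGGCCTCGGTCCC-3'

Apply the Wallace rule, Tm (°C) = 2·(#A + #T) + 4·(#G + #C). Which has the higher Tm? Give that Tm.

Primer F: A+T=7, G+C=9 → Tm = 2(7)+4(9) = 50°C
Primer R: A+T=2, G+C=12 → Tm = 2(2)+4(12) = 52°C
50°C vs 52°C → primer R is higher.

Primer R, 52°C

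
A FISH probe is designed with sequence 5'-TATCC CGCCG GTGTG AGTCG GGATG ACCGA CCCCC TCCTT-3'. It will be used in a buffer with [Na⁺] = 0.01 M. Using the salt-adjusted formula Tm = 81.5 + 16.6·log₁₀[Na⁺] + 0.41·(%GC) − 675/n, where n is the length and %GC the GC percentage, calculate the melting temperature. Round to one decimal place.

Length n = 40. T=9, A=5, G=11, C=15
G+C = 26, so %GC = 26/40 × 100 = 65%
Salt term: 16.6 × (-2) = -33.2
GC term: 0.41 × 65 = 26.65; length term: −675/40 = −16.875
Tm = 81.5 + (-33.2) + 26.65 − 16.875 = 58.075 → 58.1°C

58.1°C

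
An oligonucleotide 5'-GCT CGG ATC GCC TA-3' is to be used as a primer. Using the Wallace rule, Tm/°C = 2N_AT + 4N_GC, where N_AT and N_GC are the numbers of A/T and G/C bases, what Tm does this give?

46°C

Counting bases: G=4, T=3, C=5, A=2
AT pairs contribute 5, GC pairs contribute 9.
Tm = 4·9 + 2·5 = 36 + 10 = 46°C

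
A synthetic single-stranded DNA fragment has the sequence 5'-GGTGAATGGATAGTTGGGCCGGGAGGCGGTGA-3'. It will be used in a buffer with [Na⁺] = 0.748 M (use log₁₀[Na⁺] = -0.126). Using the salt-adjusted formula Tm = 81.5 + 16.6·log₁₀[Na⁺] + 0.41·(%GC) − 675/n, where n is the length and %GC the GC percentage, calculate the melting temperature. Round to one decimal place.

Length n = 32. Base counts: A=6, T=6, C=3, G=17
G+C = 20, so %GC = 20/32 × 100 = 62.5%
Salt term: 16.6 × (-0.126) = -2.092
GC term: 0.41 × 62.5 = 25.625; length term: −675/32 = −21.094
Tm = 81.5 + (-2.092) + 25.625 − 21.094 = 83.939 → 83.9°C

83.9°C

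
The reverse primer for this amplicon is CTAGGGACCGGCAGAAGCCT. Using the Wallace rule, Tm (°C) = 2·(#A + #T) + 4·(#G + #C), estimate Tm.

Scanning the sequence gives A=5, G=7, C=6, T=2.
A+T = 7, G+C = 13
Tm = 4·13 + 2·7 = 52 + 14 = 66°C

66°C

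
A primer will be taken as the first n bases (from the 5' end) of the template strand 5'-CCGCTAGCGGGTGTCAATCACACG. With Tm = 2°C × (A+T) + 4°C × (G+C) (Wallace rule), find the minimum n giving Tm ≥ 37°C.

First 10 bases: CCGCTAGCGG → Tm = 36°C (< 37°C)
First 11 bases: CCGCTAGCGGG → Tm = 40°C (≥ 37°C)
Since every base adds ≥2°C, Tm only increases with n, so the threshold is first crossed at n = 11.

n = 11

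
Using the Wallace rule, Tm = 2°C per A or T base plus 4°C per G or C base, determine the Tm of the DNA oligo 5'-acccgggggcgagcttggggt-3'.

74°C

Scanning the sequence gives G=11, A=2, C=5, T=3.
A+T = 5, G+C = 16
Tm = 2(5) + 4(16) = 10 + 64 = 74°C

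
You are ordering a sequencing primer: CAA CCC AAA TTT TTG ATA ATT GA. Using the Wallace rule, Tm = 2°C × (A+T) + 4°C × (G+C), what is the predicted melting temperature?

58°C

Counting bases: G=2, A=9, C=4, T=8
A+T = 17, G+C = 6
Tm = 2×17 + 4×6 = 58°C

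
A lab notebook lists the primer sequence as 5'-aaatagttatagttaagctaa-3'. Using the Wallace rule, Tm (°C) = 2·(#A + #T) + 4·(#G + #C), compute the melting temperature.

A=10, C=1, G=3, T=7
So N_AT = 17 and N_GC = 4.
Tm = 4·4 + 2·17 = 16 + 34 = 50°C

50°C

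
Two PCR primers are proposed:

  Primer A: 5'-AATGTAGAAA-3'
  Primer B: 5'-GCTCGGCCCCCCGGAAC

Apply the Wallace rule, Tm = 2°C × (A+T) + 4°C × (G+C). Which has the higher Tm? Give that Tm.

Primer A: A+T=8, G+C=2 → Tm = 2(8)+4(2) = 24°C
Primer B: A+T=3, G+C=14 → Tm = 2(3)+4(14) = 62°C
24°C vs 62°C → primer B is higher.

Primer B, 62°C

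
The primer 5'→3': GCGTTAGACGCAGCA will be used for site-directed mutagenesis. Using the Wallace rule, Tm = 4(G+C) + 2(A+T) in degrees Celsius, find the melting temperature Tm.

48°C

Base counts: T=2, C=4, A=4, G=5
So N_AT = 6 and N_GC = 9.
Tm = 4·9 + 2·6 = 36 + 12 = 48°C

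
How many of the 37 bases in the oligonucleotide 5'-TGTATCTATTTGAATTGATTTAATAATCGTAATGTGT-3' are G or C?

8

Counting bases: A=11, C=2, G=6, T=18
G+C = 6 + 2 = 8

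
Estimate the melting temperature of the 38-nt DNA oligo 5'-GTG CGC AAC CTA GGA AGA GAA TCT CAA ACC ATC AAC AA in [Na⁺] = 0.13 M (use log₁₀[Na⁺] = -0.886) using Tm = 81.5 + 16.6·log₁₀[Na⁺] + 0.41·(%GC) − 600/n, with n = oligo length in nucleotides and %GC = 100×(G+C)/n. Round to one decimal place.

Length n = 38. Counting bases: T=5, C=10, G=7, A=16
G+C = 17, so %GC = 17/38 × 100 = 44.737%
Salt term: 16.6 × (-0.886) = -14.708
GC term: 0.41 × 44.737 = 18.342; length term: −600/38 = −15.789
Tm = 81.5 + (-14.708) + 18.342 − 15.789 = 69.345 → 69.3°C

69.3°C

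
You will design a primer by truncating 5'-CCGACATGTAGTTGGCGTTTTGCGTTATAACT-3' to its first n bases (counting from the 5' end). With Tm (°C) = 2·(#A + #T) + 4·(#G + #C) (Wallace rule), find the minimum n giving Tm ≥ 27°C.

n = 9

First 8 bases: CCGACATG → Tm = 26°C (< 27°C)
First 9 bases: CCGACATGT → Tm = 28°C (≥ 27°C)
Since every base adds ≥2°C, Tm only increases with n, so the threshold is first crossed at n = 9.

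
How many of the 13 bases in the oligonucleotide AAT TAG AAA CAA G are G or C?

Counting bases: C=1, T=2, A=8, G=2
G+C = 2 + 1 = 3

3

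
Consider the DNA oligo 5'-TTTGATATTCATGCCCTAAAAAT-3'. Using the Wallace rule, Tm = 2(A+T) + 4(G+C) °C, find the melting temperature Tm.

Counting bases: A=8, G=2, T=9, C=4
AT pairs contribute 17, GC pairs contribute 6.
Tm = 4·6 + 2·17 = 24 + 34 = 58°C

58°C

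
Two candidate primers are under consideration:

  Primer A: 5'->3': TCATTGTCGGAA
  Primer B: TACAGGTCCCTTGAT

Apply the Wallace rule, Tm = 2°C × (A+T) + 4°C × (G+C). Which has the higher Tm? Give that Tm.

Primer A: A+T=7, G+C=5 → Tm = 2(7)+4(5) = 34°C
Primer B: A+T=8, G+C=7 → Tm = 2(8)+4(7) = 44°C
34°C vs 44°C → primer B is higher.

Primer B, 44°C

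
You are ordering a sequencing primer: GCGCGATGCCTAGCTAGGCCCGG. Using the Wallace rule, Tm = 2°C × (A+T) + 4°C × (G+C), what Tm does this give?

A=3, C=8, G=9, T=3
AT pairs contribute 6, GC pairs contribute 17.
Tm = 4·17 + 2·6 = 68 + 12 = 80°C

80°C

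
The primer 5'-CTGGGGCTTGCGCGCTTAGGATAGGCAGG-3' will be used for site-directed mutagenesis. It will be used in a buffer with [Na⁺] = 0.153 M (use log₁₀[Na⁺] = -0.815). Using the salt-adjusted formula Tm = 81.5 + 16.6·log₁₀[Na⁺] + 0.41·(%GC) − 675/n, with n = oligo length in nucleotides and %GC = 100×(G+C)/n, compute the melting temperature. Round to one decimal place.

Length n = 29. C=6, A=4, G=13, T=6
G+C = 19, so %GC = 19/29 × 100 = 65.517%
Salt term: 16.6 × (-0.815) = -13.529
GC term: 0.41 × 65.517 = 26.862; length term: −675/29 = −23.276
Tm = 81.5 + (-13.529) + 26.862 − 23.276 = 71.557 → 71.6°C

71.6°C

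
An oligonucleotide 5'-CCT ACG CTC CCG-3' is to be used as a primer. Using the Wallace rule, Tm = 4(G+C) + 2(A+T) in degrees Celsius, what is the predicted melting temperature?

42°C

T=2, G=2, A=1, C=7
AT pairs contribute 3, GC pairs contribute 9.
Tm = 2×3 + 4×9 = 42°C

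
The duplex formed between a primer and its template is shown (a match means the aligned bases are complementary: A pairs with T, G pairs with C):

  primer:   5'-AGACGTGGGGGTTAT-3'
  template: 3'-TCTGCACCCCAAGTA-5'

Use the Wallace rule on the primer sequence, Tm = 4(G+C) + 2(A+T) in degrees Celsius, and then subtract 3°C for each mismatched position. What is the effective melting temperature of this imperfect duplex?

Primer base counts: A=3, T=4, G=7, C=1 → A+T=7, G+C=8
Perfect-match Tm = 2(7) + 4(8) = 14 + 32 = 46°C
Mismatches (positions where the bases are not complementary): 2 (at positions 11, 13)
Effective Tm = 46 − 2×3 = 46 − 6 = 40°C

40°C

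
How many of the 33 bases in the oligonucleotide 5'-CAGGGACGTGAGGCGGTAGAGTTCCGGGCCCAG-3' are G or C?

23

Base counts: G=15, T=4, C=8, A=6
Total G or C: 15 + 8 = 23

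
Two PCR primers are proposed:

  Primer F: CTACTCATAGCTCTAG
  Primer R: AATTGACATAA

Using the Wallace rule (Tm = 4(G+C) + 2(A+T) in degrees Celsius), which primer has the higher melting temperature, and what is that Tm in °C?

Primer F, 46°C

Primer F: A+T=9, G+C=7 → Tm = 2(9)+4(7) = 46°C
Primer R: A+T=9, G+C=2 → Tm = 2(9)+4(2) = 26°C
46°C vs 26°C → primer F is higher.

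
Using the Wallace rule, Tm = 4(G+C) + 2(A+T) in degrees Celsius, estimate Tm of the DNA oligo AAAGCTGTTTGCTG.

Counting bases: T=5, A=3, G=4, C=2
AT pairs contribute 8, GC pairs contribute 6.
Tm = 2(8) + 4(6) = 16 + 24 = 40°C

40°C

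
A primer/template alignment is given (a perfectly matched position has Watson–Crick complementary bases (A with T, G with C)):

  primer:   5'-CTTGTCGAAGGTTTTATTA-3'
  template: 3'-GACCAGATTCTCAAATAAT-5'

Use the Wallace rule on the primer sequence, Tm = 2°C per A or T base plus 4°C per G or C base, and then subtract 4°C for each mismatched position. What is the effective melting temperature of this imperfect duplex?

Primer base counts: A=4, T=9, G=4, C=2 → A+T=13, G+C=6
Perfect-match Tm = 2(13) + 4(6) = 26 + 24 = 50°C
Mismatches (positions where the bases are not complementary): 4 (at positions 3, 7, 11, 12)
Effective Tm = 50 − 4×4 = 50 − 16 = 34°C

34°C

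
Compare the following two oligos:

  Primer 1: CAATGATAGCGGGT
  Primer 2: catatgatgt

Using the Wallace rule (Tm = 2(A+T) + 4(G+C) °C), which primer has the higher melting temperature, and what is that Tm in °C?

Primer 1, 42°C

Primer 1: A+T=7, G+C=7 → Tm = 2(7)+4(7) = 42°C
Primer 2: A+T=7, G+C=3 → Tm = 2(7)+4(3) = 26°C
42°C vs 26°C → primer 1 is higher.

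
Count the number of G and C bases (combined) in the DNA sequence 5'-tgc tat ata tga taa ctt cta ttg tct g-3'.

8

Counting bases: G=4, C=4, A=7, T=13
Total G or C: 4 + 4 = 8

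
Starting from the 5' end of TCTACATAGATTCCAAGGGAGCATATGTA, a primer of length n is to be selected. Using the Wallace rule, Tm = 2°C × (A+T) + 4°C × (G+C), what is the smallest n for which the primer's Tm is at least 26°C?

First 9 bases: TCTACATAG → Tm = 24°C (< 26°C)
First 10 bases: TCTACATAGA → Tm = 26°C (≥ 26°C)
Since every base adds ≥2°C, Tm only increases with n, so the threshold is first crossed at n = 10.

n = 10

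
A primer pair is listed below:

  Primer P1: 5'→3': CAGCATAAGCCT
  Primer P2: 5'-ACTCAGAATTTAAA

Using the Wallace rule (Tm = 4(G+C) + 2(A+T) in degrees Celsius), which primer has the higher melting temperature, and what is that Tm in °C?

Primer P1, 36°C

Primer P1: A+T=6, G+C=6 → Tm = 2(6)+4(6) = 36°C
Primer P2: A+T=11, G+C=3 → Tm = 2(11)+4(3) = 34°C
36°C vs 34°C → primer P1 is higher.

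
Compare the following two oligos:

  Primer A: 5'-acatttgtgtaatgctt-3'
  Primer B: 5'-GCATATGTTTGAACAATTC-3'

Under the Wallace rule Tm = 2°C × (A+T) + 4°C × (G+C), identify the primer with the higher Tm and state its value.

Primer B, 50°C

Primer A: A+T=12, G+C=5 → Tm = 2(12)+4(5) = 44°C
Primer B: A+T=13, G+C=6 → Tm = 2(13)+4(6) = 50°C
44°C vs 50°C → primer B is higher.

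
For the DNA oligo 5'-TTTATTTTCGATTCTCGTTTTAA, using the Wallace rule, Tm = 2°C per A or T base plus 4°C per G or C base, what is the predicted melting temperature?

Counting bases: G=2, A=4, T=14, C=3
So N_AT = 18 and N_GC = 5.
Tm = 2(18) + 4(5) = 36 + 20 = 56°C

56°C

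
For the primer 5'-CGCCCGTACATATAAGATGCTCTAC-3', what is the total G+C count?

12

C=8, T=6, A=7, G=4
Total G or C: 4 + 8 = 12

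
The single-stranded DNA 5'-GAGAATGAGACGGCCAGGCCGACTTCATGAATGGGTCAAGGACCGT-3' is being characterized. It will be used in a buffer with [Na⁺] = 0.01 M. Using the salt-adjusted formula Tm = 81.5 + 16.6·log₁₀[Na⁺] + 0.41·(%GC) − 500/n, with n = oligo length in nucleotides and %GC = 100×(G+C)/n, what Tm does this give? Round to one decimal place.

60.6°C

Length n = 46. G=16, T=7, A=13, C=10
G+C = 26, so %GC = 26/46 × 100 = 56.522%
Salt term: 16.6 × (-2) = -33.2
GC term: 0.41 × 56.522 = 23.174; length term: −500/46 = −10.87
Tm = 81.5 + (-33.2) + 23.174 − 10.87 = 60.604 → 60.6°C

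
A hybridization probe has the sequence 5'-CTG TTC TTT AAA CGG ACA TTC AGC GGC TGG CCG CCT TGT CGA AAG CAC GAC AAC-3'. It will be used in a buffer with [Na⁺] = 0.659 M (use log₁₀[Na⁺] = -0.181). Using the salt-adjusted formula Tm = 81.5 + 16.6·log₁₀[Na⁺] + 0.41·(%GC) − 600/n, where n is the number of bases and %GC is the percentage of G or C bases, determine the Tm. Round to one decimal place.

Length n = 54. C=16, A=13, G=13, T=12
G+C = 29, so %GC = 29/54 × 100 = 53.704%
Salt term: 16.6 × (-0.181) = -3.005
GC term: 0.41 × 53.704 = 22.019; length term: −600/54 = −11.111
Tm = 81.5 + (-3.005) + 22.019 − 11.111 = 89.403 → 89.4°C

89.4°C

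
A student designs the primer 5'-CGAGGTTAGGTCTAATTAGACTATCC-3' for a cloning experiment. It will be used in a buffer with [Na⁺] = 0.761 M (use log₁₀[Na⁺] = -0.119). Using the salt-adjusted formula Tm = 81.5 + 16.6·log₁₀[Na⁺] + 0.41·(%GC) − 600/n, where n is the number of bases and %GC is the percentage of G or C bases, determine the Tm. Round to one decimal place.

73.8°C

Length n = 26. Scanning the sequence gives A=7, T=8, G=6, C=5.
G+C = 11, so %GC = 11/26 × 100 = 42.308%
Salt term: 16.6 × (-0.119) = -1.975
GC term: 0.41 × 42.308 = 17.346; length term: −600/26 = −23.077
Tm = 81.5 + (-1.975) + 17.346 − 23.077 = 73.794 → 73.8°C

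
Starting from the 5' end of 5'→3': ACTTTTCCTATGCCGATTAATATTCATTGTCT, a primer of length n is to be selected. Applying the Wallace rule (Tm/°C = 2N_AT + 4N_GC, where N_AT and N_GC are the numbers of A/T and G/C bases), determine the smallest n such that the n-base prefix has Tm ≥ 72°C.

First 27 bases: ACTTTTCCTATGCCGATTAATATTCAT → Tm = 70°C (< 72°C)
First 28 bases: ACTTTTCCTATGCCGATTAATATTCATT → Tm = 72°C (≥ 72°C)
Each additional base adds 2°C (A/T) or 4°C (G/C), so Tm is non-decreasing in n; n = 28 is the first length to reach 72°C.

n = 28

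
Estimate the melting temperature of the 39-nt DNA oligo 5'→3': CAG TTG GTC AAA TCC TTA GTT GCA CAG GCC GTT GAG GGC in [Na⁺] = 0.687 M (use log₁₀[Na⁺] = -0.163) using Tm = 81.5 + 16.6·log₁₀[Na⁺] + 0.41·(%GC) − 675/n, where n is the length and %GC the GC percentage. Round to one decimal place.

83.6°C

Length n = 39. A=8, C=9, T=10, G=12
G+C = 21, so %GC = 21/39 × 100 = 53.846%
Salt term: 16.6 × (-0.163) = -2.706
GC term: 0.41 × 53.846 = 22.077; length term: −675/39 = −17.308
Tm = 81.5 + (-2.706) + 22.077 − 17.308 = 83.563 → 83.6°C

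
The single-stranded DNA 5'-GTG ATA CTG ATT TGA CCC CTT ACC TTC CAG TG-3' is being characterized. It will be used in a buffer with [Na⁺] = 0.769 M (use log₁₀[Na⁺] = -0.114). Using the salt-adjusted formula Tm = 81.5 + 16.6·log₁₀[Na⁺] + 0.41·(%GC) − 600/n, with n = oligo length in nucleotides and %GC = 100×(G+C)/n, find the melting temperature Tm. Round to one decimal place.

Length n = 32. G=6, A=6, C=9, T=11
G+C = 15, so %GC = 15/32 × 100 = 46.875%
Salt term: 16.6 × (-0.114) = -1.892
GC term: 0.41 × 46.875 = 19.219; length term: −600/32 = −18.75
Tm = 81.5 + (-1.892) + 19.219 − 18.75 = 80.077 → 80.1°C

80.1°C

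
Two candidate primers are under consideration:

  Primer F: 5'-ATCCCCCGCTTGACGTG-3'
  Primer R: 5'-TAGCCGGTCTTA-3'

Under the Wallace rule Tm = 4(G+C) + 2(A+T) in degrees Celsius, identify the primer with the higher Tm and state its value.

Primer F, 56°C

Primer F: A+T=6, G+C=11 → Tm = 2(6)+4(11) = 56°C
Primer R: A+T=6, G+C=6 → Tm = 2(6)+4(6) = 36°C
56°C vs 36°C → primer F is higher.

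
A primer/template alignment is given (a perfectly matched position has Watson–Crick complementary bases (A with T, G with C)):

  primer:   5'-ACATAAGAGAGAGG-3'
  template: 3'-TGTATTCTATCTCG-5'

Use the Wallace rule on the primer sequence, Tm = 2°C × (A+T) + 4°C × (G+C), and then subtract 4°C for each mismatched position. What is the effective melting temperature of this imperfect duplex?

Primer base counts: A=7, T=1, G=5, C=1 → A+T=8, G+C=6
Perfect-match Tm = 2(8) + 4(6) = 16 + 24 = 40°C
Mismatches (positions where the bases are not complementary): 2 (at positions 9, 14)
Effective Tm = 40 − 2×4 = 40 − 8 = 32°C

32°C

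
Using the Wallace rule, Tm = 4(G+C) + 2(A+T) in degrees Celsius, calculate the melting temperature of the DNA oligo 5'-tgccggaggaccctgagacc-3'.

Base counts: G=7, C=7, A=4, T=2
So N_AT = 6 and N_GC = 14.
Tm = 4·14 + 2·6 = 56 + 12 = 68°C

68°C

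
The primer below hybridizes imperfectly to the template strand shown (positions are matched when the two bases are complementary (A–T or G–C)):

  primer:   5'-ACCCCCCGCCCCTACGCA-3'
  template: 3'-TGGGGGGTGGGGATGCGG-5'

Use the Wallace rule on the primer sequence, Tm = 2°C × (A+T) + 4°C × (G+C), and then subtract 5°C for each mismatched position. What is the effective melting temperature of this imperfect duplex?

54°C

Primer base counts: A=3, T=1, G=2, C=12 → A+T=4, G+C=14
Perfect-match Tm = 2(4) + 4(14) = 8 + 56 = 64°C
Mismatches (positions where the bases are not complementary): 2 (at positions 8, 18)
Effective Tm = 64 − 2×5 = 64 − 10 = 54°C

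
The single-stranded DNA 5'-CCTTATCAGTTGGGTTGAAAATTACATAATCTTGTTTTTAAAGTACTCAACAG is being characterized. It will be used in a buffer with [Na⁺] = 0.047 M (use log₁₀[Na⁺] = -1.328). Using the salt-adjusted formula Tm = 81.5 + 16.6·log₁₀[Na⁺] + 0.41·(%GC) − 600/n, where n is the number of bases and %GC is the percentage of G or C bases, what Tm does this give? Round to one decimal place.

Length n = 53. Counting bases: G=8, A=17, C=8, T=20
G+C = 16, so %GC = 16/53 × 100 = 30.189%
Salt term: 16.6 × (-1.328) = -22.045
GC term: 0.41 × 30.189 = 12.377; length term: −600/53 = −11.321
Tm = 81.5 + (-22.045) + 12.377 − 11.321 = 60.511 → 60.5°C

60.5°C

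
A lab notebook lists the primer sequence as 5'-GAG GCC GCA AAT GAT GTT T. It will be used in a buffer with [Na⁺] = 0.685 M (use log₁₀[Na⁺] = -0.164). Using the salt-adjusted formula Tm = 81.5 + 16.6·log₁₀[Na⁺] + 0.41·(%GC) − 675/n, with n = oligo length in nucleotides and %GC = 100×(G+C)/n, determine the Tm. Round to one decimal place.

62.7°C

Length n = 19. Scanning the sequence gives C=3, G=6, A=5, T=5.
G+C = 9, so %GC = 9/19 × 100 = 47.368%
Salt term: 16.6 × (-0.164) = -2.722
GC term: 0.41 × 47.368 = 19.421; length term: −675/19 = −35.526
Tm = 81.5 + (-2.722) + 19.421 − 35.526 = 62.673 → 62.7°C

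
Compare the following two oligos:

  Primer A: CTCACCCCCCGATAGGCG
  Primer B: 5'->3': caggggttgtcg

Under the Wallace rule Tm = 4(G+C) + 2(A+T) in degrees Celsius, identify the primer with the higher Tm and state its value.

Primer A, 62°C

Primer A: A+T=5, G+C=13 → Tm = 2(5)+4(13) = 62°C
Primer B: A+T=4, G+C=8 → Tm = 2(4)+4(8) = 40°C
62°C vs 40°C → primer A is higher.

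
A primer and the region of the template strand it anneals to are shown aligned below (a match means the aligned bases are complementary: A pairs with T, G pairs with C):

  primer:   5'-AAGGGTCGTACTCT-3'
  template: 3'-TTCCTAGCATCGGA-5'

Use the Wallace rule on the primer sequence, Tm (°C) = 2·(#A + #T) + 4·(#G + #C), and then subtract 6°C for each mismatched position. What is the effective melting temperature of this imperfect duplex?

Primer base counts: A=3, T=4, G=4, C=3 → A+T=7, G+C=7
Perfect-match Tm = 2(7) + 4(7) = 14 + 28 = 42°C
Mismatches (positions where the bases are not complementary): 3 (at positions 5, 11, 12)
Effective Tm = 42 − 3×6 = 42 − 18 = 24°C

24°C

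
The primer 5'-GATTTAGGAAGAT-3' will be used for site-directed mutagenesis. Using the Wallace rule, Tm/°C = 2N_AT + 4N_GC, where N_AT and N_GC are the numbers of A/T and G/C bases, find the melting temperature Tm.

34°C

Scanning the sequence gives C=0, T=4, G=4, A=5.
AT pairs contribute 9, GC pairs contribute 4.
Tm = 4·4 + 2·9 = 16 + 18 = 34°C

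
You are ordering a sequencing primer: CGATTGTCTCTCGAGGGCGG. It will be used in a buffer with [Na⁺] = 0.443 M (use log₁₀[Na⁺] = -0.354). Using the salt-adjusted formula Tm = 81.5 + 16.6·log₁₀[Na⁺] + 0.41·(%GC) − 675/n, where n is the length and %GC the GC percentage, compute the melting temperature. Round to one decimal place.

68.5°C

Length n = 20. Scanning the sequence gives T=5, C=5, G=8, A=2.
G+C = 13, so %GC = 13/20 × 100 = 65%
Salt term: 16.6 × (-0.354) = -5.876
GC term: 0.41 × 65 = 26.65; length term: −675/20 = −33.75
Tm = 81.5 + (-5.876) + 26.65 − 33.75 = 68.524 → 68.5°C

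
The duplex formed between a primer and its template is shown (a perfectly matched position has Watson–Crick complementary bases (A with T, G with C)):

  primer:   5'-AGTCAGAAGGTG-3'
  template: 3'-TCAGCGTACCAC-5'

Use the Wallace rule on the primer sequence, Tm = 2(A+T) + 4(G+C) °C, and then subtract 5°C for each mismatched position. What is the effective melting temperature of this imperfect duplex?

21°C

Primer base counts: A=4, T=2, G=5, C=1 → A+T=6, G+C=6
Perfect-match Tm = 2(6) + 4(6) = 12 + 24 = 36°C
Mismatches (positions where the bases are not complementary): 3 (at positions 5, 6, 8)
Effective Tm = 36 − 3×5 = 36 − 15 = 21°C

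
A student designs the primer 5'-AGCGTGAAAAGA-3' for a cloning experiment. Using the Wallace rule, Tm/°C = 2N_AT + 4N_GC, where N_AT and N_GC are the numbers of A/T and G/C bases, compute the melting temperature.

34°C

Base counts: G=4, A=6, C=1, T=1
A+T = 7, G+C = 5
Tm = 2(7) + 4(5) = 14 + 20 = 34°C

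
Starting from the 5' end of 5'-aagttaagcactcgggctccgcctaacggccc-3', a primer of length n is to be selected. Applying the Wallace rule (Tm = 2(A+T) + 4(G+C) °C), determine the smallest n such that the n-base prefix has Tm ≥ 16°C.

First 6 bases: AAGTTA → Tm = 14°C (< 16°C)
First 7 bases: AAGTTAA → Tm = 16°C (≥ 16°C)
Each additional base adds 2°C (A/T) or 4°C (G/C), so Tm is non-decreasing in n; n = 7 is the first length to reach 16°C.

n = 7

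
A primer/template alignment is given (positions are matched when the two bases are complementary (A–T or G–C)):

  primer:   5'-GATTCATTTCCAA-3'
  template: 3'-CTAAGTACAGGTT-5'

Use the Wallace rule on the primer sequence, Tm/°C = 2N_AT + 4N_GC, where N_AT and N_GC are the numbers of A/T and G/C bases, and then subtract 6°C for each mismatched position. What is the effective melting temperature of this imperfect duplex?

Primer base counts: A=4, T=5, G=1, C=3 → A+T=9, G+C=4
Perfect-match Tm = 2(9) + 4(4) = 18 + 16 = 34°C
Mismatches (positions where the bases are not complementary): 1 (at position 8)
Effective Tm = 34 − 1×6 = 34 − 6 = 28°C

28°C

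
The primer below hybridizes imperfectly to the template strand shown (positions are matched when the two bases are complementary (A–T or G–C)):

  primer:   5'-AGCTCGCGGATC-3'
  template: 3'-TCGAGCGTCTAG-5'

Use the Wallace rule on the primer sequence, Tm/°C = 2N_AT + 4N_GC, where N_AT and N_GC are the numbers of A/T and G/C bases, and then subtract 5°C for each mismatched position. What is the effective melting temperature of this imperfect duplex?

Primer base counts: A=2, T=2, G=4, C=4 → A+T=4, G+C=8
Perfect-match Tm = 2(4) + 4(8) = 8 + 32 = 40°C
Mismatches (positions where the bases are not complementary): 1 (at position 8)
Effective Tm = 40 − 1×5 = 40 − 5 = 35°C

35°C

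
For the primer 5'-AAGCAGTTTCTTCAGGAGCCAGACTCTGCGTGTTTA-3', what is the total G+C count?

17

Base counts: T=11, A=8, G=9, C=8
Total G or C: 9 + 8 = 17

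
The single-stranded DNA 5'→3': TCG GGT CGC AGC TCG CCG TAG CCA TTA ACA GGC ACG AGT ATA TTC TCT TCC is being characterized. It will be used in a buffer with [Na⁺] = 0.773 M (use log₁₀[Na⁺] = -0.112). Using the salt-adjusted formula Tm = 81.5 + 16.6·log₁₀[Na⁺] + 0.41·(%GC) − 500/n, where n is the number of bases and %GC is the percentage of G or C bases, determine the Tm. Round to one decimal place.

92.3°C

Length n = 51. Counting bases: A=10, C=16, G=12, T=13
G+C = 28, so %GC = 28/51 × 100 = 54.902%
Salt term: 16.6 × (-0.112) = -1.859
GC term: 0.41 × 54.902 = 22.51; length term: −500/51 = −9.804
Tm = 81.5 + (-1.859) + 22.51 − 9.804 = 92.347 → 92.3°C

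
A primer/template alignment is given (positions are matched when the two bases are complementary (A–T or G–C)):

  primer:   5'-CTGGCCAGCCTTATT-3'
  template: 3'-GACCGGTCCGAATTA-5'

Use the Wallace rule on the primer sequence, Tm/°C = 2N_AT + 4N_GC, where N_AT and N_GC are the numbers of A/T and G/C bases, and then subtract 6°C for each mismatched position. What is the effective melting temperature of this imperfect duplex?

Primer base counts: A=2, T=5, G=3, C=5 → A+T=7, G+C=8
Perfect-match Tm = 2(7) + 4(8) = 14 + 32 = 46°C
Mismatches (positions where the bases are not complementary): 2 (at positions 9, 14)
Effective Tm = 46 − 2×6 = 46 − 12 = 34°C

34°C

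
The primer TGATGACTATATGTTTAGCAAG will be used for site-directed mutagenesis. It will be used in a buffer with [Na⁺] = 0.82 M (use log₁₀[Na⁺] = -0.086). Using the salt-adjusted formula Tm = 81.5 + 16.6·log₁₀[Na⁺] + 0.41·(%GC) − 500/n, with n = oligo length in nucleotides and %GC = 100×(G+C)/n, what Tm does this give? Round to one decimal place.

Length n = 22. T=8, C=2, G=5, A=7
G+C = 7, so %GC = 7/22 × 100 = 31.818%
Salt term: 16.6 × (-0.086) = -1.428
GC term: 0.41 × 31.818 = 13.045; length term: −500/22 = −22.727
Tm = 81.5 + (-1.428) + 13.045 − 22.727 = 70.39 → 70.4°C

70.4°C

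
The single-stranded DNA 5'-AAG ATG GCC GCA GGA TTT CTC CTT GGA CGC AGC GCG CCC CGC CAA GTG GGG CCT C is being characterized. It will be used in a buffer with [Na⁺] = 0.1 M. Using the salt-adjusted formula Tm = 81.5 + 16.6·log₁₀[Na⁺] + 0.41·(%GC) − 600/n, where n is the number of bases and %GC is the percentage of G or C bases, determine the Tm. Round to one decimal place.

81.6°C

Length n = 55. G=18, C=19, A=9, T=9
G+C = 37, so %GC = 37/55 × 100 = 67.273%
Salt term: 16.6 × (-1) = -16.6
GC term: 0.41 × 67.273 = 27.582; length term: −600/55 = −10.909
Tm = 81.5 + (-16.6) + 27.582 − 10.909 = 81.573 → 81.6°C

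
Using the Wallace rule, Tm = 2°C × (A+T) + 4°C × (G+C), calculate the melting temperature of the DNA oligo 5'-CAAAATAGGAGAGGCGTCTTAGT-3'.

G=7, A=8, T=5, C=3
AT pairs contribute 13, GC pairs contribute 10.
Tm = 2×13 + 4×10 = 66°C

66°C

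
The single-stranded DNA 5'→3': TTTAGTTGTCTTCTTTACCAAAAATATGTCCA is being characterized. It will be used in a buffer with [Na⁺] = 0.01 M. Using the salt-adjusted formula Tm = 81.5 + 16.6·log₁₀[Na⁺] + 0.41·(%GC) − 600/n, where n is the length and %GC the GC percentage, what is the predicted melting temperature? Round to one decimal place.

41.1°C

Length n = 32. T=14, C=6, G=3, A=9
G+C = 9, so %GC = 9/32 × 100 = 28.125%
Salt term: 16.6 × (-2) = -33.2
GC term: 0.41 × 28.125 = 11.531; length term: −600/32 = −18.75
Tm = 81.5 + (-33.2) + 11.531 − 18.75 = 41.081 → 41.1°C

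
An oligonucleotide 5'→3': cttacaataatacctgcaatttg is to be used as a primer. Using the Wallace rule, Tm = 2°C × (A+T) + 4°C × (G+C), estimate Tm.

60°C

Scanning the sequence gives C=5, T=8, A=8, G=2.
AT pairs contribute 16, GC pairs contribute 7.
Tm = 2×16 + 4×7 = 60°C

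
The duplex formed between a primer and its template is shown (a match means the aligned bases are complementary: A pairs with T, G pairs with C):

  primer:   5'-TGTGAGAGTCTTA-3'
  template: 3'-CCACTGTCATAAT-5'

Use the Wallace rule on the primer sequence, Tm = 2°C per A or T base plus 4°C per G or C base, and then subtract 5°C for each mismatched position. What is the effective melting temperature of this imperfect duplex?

21°C

Primer base counts: A=3, T=5, G=4, C=1 → A+T=8, G+C=5
Perfect-match Tm = 2(8) + 4(5) = 16 + 20 = 36°C
Mismatches (positions where the bases are not complementary): 3 (at positions 1, 6, 10)
Effective Tm = 36 − 3×5 = 36 − 15 = 21°C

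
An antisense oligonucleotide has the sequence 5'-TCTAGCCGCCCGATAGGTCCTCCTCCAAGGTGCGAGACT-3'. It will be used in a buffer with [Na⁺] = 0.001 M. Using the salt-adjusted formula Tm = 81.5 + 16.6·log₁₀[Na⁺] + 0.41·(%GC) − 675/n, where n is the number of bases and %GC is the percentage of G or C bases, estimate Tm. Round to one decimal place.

Length n = 39. Counting bases: C=14, G=10, T=8, A=7
G+C = 24, so %GC = 24/39 × 100 = 61.538%
Salt term: 16.6 × (-3) = -49.8
GC term: 0.41 × 61.538 = 25.231; length term: −675/39 = −17.308
Tm = 81.5 + (-49.8) + 25.231 − 17.308 = 39.623 → 39.6°C

39.6°C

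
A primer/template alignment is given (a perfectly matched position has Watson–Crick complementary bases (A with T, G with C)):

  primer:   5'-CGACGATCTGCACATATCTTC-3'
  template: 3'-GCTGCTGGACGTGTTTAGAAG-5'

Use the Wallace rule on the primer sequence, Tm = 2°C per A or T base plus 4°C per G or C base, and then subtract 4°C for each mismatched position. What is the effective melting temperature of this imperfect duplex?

54°C

Primer base counts: A=5, T=6, G=3, C=7 → A+T=11, G+C=10
Perfect-match Tm = 2(11) + 4(10) = 22 + 40 = 62°C
Mismatches (positions where the bases are not complementary): 2 (at positions 7, 15)
Effective Tm = 62 − 2×4 = 62 − 8 = 54°C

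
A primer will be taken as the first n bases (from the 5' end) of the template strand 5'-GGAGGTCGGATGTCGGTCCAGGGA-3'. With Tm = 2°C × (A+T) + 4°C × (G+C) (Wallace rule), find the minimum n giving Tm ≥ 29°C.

First 8 bases: GGAGGTCG → Tm = 28°C (< 29°C)
First 9 bases: GGAGGTCGG → Tm = 32°C (≥ 29°C)
Each additional base adds 2°C (A/T) or 4°C (G/C), so Tm is non-decreasing in n; n = 9 is the first length to reach 29°C.

n = 9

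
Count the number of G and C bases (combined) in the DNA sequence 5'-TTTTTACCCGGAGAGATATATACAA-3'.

8

Counting bases: G=4, A=9, T=8, C=4
Total G or C: 4 + 4 = 8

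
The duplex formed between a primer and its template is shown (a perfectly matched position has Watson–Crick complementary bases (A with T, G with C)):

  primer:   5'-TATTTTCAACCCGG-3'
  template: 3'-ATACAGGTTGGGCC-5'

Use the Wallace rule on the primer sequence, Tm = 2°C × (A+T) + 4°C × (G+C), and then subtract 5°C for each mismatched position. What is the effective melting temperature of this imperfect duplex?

Primer base counts: A=3, T=5, G=2, C=4 → A+T=8, G+C=6
Perfect-match Tm = 2(8) + 4(6) = 16 + 24 = 40°C
Mismatches (positions where the bases are not complementary): 2 (at positions 4, 6)
Effective Tm = 40 − 2×5 = 40 − 10 = 30°C

30°C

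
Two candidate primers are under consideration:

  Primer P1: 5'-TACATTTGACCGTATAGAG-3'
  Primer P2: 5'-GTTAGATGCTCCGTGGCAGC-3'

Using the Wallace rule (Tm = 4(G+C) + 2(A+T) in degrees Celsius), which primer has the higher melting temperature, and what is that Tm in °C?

Primer P2, 64°C

Primer P1: A+T=12, G+C=7 → Tm = 2(12)+4(7) = 52°C
Primer P2: A+T=8, G+C=12 → Tm = 2(8)+4(12) = 64°C
52°C vs 64°C → primer P2 is higher.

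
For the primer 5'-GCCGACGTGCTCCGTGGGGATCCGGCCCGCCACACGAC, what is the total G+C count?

Base counts: G=13, C=16, T=4, A=5
G+C = 13 + 16 = 29

29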